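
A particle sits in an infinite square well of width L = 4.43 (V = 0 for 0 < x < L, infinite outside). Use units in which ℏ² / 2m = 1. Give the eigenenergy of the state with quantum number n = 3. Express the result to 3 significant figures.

E = 4.53

Requiring ψ(0) = ψ(L) = 0 quantises k = nπ/L, hence E_n = ℏ²k²/2m = n²π²ℏ²/(2mL²).
E_3 = 3² × π² / (2 × 0.5 × 4.43²) = 4.526.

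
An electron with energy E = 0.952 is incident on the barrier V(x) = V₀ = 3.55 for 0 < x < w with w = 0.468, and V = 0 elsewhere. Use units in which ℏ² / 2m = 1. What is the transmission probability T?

Since E < V₀ the interior solution is evanescent with decay constant κ = √(2m(V₀ − E))/ℏ = 1.612.
κw = 0.7543, sinh(κw) = 0.8279.
Matching ψ, ψ′ at both faces gives T = [1 + V₀² sinh²(κw) / (4E(V₀ − E))]⁻¹ = 1/1.873 = 0.534.

T = 0.534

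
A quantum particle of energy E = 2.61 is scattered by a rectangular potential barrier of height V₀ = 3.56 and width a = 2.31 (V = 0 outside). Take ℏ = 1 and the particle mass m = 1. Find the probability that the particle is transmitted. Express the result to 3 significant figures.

E < V₀: inside the barrier ψ ∝ e^{±κx} with κ = √(2m(V₀ − E))/ℏ = 1.378.
κa = 3.184, sinh(κa) = 12.05.
The exact tunnelling result is T⁻¹ = 1 + V₀² sinh²(κa) / [4E(V₀ − E)] = 186.6, so T = 0.00536.

T = 0.00536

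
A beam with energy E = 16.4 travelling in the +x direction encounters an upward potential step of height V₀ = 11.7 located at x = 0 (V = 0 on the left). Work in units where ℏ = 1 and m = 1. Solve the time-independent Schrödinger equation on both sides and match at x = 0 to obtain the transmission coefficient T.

On each side the TISE gives plane waves with k = √(2m(E − V))/ℏ: k₁ = √(2·1·16.4) = 5.727, k₂ = √(2·1·4.7) = 3.066.
Continuity of ψ and ψ′ at the step yields the reflection amplitude r = (k₁ − k₂)/(k₁ + k₂) = 0.3026; thus R = |r|² = 0.09159, T = 0.9084.

T = 0.908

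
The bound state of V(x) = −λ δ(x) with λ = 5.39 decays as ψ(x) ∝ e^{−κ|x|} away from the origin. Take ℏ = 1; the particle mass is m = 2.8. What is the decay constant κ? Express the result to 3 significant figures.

κ = 15.1

Integrate −(ℏ²/2m)ψ'' − λδ(x)ψ = Eψ from −ε to +ε: the ψ'' term gives ψ'(0⁺) − ψ'(0⁻) and the δ term gives −(2mλ/ℏ²)ψ(0).
With ψ ∝ e^{−κ|x|} this yields −2κ = −2mλ/ℏ², so κ = mλ/ℏ² = 15.09.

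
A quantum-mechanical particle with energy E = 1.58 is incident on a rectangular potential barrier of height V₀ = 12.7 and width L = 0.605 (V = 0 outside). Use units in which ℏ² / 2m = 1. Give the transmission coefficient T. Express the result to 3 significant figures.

Since E < V₀ the interior solution is evanescent with decay constant κ = √(2m(V₀ − E))/ℏ = 3.335.
κL = 2.017, sinh(κL) = 3.693.
Matching ψ, ψ′ at both faces gives T = [1 + V₀² sinh²(κL) / (4E(V₀ − E))]⁻¹ = 1/32.30 = 0.0310.

T = 0.0310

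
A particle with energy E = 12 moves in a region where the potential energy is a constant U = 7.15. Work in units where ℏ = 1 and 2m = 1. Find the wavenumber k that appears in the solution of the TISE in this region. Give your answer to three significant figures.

k = 2.20

With E > U the solution is oscillatory, ψ ∝ e^{±ikx} with k = √(2m(E − U))/ℏ.
k = √(2 × 0.5 × 4.85) = 2.202.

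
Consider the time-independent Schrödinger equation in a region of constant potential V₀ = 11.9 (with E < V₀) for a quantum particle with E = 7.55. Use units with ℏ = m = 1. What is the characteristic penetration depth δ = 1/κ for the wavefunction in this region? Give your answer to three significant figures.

δ = 0.339

Since E < V₀ the TISE in this region is ψ'' = κ²ψ with κ = √(2m(V₀ − E))/ℏ.
κ = √(2 × 1 × 4.35) = 2.950. The penetration depth is δ = 1/κ = 0.339.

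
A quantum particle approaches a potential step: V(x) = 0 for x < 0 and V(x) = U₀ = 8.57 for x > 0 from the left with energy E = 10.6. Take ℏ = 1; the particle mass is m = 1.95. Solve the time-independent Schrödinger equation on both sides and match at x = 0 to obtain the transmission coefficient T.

T = 0.847

On each side the TISE gives plane waves with k = √(2m(E − V))/ℏ: k₁ = √(2·1.95·10.6) = 6.430, k₂ = √(2·1.95·2.03) = 2.814.
Matching ψ and ψ′ at x = 0 gives r = (k₁ − k₂)/(k₁ + k₂), so R = r² = 0.1530 and T = 1 − R = 0.8470.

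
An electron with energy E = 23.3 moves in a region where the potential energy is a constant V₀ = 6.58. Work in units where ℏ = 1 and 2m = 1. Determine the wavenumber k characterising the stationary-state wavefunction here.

k = 4.09

With E > V₀ the solution is oscillatory, ψ ∝ e^{±ikx} with k = √(2m(E − V₀))/ℏ.
k = √(2 × 0.5 × 16.72) = 4.089.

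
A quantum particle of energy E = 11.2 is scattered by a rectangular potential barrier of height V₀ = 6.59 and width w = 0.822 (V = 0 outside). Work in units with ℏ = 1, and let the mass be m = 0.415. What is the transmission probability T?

E > V₀: inside the barrier k₂ = √(2m(E − V₀))/ℏ = 1.956, k₂w = 1.608.
T = [1 + V₀² sin²(k₂w) / (4E(E − V₀))]⁻¹ = 1/1.210 = 0.826.

T = 0.826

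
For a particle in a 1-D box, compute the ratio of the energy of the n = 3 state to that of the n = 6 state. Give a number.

E_n = n²π²ℏ²/(2mL²) so the ratio is n₂²/n₁² = 9/36 = 0.25.

0.25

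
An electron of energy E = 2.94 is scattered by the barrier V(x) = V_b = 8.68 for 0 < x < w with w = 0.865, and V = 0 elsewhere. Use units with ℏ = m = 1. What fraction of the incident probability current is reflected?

Since E < V_b the interior solution is evanescent with decay constant κ = √(2m(V_b − E))/ℏ = 3.388.
κw = 2.931, sinh(κw) = 9.345.
Matching ψ, ψ′ at both faces gives T = [1 + V_b² sinh²(κw) / (4E(V_b − E))]⁻¹ = 1/98.47 = 0.0102.
R = 1 − T = 0.990.

R = 0.990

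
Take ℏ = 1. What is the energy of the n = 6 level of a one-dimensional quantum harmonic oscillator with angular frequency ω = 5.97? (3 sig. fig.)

E = 38.8

The oscillator eigenvalues are E_n = ℏω(n + ½), so E_6 = 5.97 × 6.5 = 38.81.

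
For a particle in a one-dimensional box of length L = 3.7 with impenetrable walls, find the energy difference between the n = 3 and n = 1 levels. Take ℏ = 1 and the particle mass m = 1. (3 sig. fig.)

ΔE = 2.88

E_n = n²π²ℏ²/(2mL²), so ΔE = (3² − 1²) π²ℏ²/(2mL²).
ΔE = 8 × π² / (2 × 1 × 3.7²) = 2.884.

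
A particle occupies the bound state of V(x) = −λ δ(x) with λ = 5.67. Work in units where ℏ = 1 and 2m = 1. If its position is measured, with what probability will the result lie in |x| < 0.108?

The normalised bound state is ψ = √κ e^{−κ|x|} with κ = mλ/ℏ² = 2.835.
P(|x| < d) = ∫_{−d}^{d} κ e^{−2κ|x|} dx = 1 − e^{−2κd} = 1 − e^{−0.6124} = 0.4579.

P = 0.458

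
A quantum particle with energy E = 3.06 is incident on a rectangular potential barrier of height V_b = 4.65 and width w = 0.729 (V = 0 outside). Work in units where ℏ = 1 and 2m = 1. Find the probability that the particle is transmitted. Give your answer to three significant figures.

Since E < V_b the interior solution is evanescent with decay constant κ = √(2m(V_b − E))/ℏ = 1.261.
κw = 0.9192, sinh(κw) = 1.054.
The exact tunnelling result is T⁻¹ = 1 + V_b² sinh²(κw) / [4E(V_b − E)] = 2.235, so T = 0.447.

T = 0.447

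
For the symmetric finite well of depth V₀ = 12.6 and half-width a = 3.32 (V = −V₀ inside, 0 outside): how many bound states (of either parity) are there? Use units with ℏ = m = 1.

N = 11

The dimensionless depth is z₀ = a√(2mV₀)/ℏ = 3.32 × √(25.20) = 16.67.
A new bound state (alternating even/odd) appears each time z₀ passes a multiple of π/2, so N = ⌊2z₀/π⌋ + 1 = ⌊10.61⌋ + 1 = 11.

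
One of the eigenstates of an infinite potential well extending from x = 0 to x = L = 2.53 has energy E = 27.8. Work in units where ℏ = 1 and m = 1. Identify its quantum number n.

From E_n = n²π²ℏ²/(2mL²) invert to n = √(2mL²E)/(πℏ).
n = (2.53/π) × √(2 × 1 × 27.8) = 6.005 → n = 6.

n = 6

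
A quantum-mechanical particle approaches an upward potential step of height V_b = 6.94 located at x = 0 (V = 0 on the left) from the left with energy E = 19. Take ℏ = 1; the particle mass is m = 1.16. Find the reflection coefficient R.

R = 0.0128

On each side the TISE gives plane waves with k = √(2m(E − V))/ℏ: k₁ = √(2·1.16·19) = 6.639, k₂ = √(2·1.16·12.06) = 5.290.
Continuity of ψ and ψ′ at the step yields the reflection amplitude r = (k₁ − k₂)/(k₁ + k₂) = 0.1131; thus R = |r|² = 0.01280, T = 0.9872.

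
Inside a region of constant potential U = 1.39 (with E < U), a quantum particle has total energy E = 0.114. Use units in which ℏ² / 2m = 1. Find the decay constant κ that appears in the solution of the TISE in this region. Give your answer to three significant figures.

κ = 1.13

Since E < U the TISE in this region is ψ'' = κ²ψ with κ = √(2m(U − E))/ℏ.
κ = √(2 × 0.5 × 1.276) = 1.130.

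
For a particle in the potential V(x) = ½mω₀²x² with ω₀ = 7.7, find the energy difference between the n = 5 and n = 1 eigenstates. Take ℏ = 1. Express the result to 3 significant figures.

ΔE = 30.8

E_n = ℏω₀(n + ½), so ΔE = (5 − 1) ℏω₀ = 4 × 7.7 = 30.80.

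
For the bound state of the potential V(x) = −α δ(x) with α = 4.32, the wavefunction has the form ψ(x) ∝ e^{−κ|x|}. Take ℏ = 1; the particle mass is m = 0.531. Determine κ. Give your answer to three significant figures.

κ = 2.29

Integrate −(ℏ²/2m)ψ'' − αδ(x)ψ = Eψ from −ε to +ε: the ψ'' term gives ψ'(0⁺) − ψ'(0⁻) and the δ term gives −(2mα/ℏ²)ψ(0).
With ψ ∝ e^{−κ|x|} this yields −2κ = −2mα/ℏ², so κ = mα/ℏ² = 2.294.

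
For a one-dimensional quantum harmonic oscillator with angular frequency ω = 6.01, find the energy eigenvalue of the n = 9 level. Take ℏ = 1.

The oscillator eigenvalues are E_n = ℏω(n + ½), so E_9 = 6.01 × 9.5 = 57.10.

E = 57.1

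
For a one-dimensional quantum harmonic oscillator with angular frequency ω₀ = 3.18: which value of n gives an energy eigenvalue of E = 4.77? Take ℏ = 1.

n = 1

Invert E_n = (n + ½)ℏω₀: n = E/ℏω₀ − ½ = 1.000, so n = 1.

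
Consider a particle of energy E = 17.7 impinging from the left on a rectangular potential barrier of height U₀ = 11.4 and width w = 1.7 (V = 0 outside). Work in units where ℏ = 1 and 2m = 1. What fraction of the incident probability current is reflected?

R = 0.192

E > U₀: inside the barrier k₂ = √(2m(E − U₀))/ℏ = 2.510, k₂w = 4.267.
T = [1 + U₀² sin²(k₂w) / (4E(E − U₀))]⁻¹ = 1/1.237 = 0.808.
R = 1 − T = 0.192.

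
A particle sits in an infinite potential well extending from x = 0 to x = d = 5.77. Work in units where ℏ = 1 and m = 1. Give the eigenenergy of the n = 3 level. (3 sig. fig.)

E = 1.33

The infinite-well eigenfunctions ψ_n = √(2/d) sin(nπx/d) vanish at both walls, giving E_n = n²π²ℏ²/(2md²).
E_3 = 3² × π² / (2 × 1 × 5.77²) = 1.334.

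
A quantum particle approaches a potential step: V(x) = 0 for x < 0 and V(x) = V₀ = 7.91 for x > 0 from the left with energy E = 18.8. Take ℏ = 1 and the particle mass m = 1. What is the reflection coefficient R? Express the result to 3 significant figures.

R = 0.0184

On each side the TISE gives plane waves with k = √(2m(E − V))/ℏ: k₁ = √(2·1·18.8) = 6.132, k₂ = √(2·1·10.89) = 4.667.
Matching ψ and ψ′ at x = 0 gives r = (k₁ − k₂)/(k₁ + k₂), so R = r² = 0.01840 and T = 1 − R = 0.9816.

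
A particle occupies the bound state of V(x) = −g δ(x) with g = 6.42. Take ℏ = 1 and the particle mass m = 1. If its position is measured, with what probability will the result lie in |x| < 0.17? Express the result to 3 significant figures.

The normalised bound state is ψ = √κ e^{−κ|x|} with κ = mg/ℏ² = 6.420.
P(|x| < d) = ∫_{−d}^{d} κ e^{−2κ|x|} dx = 1 − e^{−2κd} = 1 − e^{−2.183} = 0.8873.

P = 0.887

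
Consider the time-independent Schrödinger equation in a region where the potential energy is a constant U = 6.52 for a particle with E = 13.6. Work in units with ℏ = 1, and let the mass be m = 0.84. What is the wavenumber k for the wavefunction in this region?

k = 3.45

With E > U the solution is oscillatory, ψ ∝ e^{±ikx} with k = √(2m(E − U))/ℏ.
k = √(2 × 0.84 × 7.08) = 3.449.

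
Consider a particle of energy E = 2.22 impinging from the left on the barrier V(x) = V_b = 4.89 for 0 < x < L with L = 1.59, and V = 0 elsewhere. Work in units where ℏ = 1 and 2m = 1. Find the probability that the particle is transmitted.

Since E < V_b the interior solution is evanescent with decay constant κ = √(2m(V_b − E))/ℏ = 1.634.
κL = 2.598, sinh(κL) = 6.682.
The exact tunnelling result is T⁻¹ = 1 + V_b² sinh²(κL) / [4E(V_b − E)] = 46.03, so T = 0.0217.

T = 0.0217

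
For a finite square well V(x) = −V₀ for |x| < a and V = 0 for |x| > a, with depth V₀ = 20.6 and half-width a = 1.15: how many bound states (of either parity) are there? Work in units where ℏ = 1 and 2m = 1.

N = 4

The dimensionless depth is z₀ = a√(2mV₀)/ℏ = 1.15 × √(20.60) = 5.220.
The even/odd transcendental equations gain one root per π/2 in z₀, giving N = 1 + ⌊2z₀/π⌋ = 1 + ⌊3.323⌋ = 4.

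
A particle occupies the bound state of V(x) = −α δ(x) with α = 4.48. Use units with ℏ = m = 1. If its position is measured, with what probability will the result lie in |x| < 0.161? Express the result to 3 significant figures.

P = 0.764

The normalised bound state is ψ = √κ e^{−κ|x|} with κ = mα/ℏ² = 4.480.
P(|x| < d) = ∫_{−d}^{d} κ e^{−2κ|x|} dx = 1 − e^{−2κd} = 1 − e^{−1.443} = 0.7637.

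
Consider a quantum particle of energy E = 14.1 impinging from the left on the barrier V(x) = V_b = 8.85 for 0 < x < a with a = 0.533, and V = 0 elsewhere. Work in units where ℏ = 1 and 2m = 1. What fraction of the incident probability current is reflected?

E > V_b: inside the barrier k₂ = √(2m(E − V_b))/ℏ = 2.291, k₂a = 1.221.
Matching at both interfaces gives T⁻¹ = 1 + V_b² sin²(k₂a) / [4E(E − V_b)] = 1.233, hence T = 0.811.
R = 1 − T = 0.189.

R = 0.189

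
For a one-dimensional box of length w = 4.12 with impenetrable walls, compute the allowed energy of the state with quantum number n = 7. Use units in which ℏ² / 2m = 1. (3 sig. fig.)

The infinite-well eigenfunctions ψ_n = √(2/w) sin(nπx/w) vanish at both walls, giving E_n = n²π²ℏ²/(2mw²).
E_7 = 7² × π² / (2 × 0.5 × 4.12²) = 28.49.

E = 28.5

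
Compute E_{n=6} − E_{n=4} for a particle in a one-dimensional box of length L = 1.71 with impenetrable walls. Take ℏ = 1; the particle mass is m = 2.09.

E_n = n²π²ℏ²/(2mL²), so ΔE = (6² − 4²) π²ℏ²/(2mL²).
ΔE = 20 × π² / (2 × 2.09 × 1.71²) = 16.15.

ΔE = 16.1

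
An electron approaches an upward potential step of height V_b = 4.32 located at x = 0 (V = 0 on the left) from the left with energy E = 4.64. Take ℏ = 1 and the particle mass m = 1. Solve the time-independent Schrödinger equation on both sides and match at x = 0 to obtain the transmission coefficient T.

On each side the TISE gives plane waves with k = √(2m(E − V))/ℏ: k₁ = √(2·1·4.64) = 3.046, k₂ = √(2·1·0.32) = 0.8000.
Matching ψ and ψ′ at x = 0 gives r = (k₁ − k₂)/(k₁ + k₂), so R = r² = 0.3411 and T = 1 − R = 0.6589.

T = 0.659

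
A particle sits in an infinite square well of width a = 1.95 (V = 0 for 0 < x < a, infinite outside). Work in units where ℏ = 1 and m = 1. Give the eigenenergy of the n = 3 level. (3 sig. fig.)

E = 11.7

Requiring ψ(0) = ψ(a) = 0 quantises k = nπ/a, hence E_n = ℏ²k²/2m = n²π²ℏ²/(2ma²).
E_3 = 3² × π² / (2 × 1 × 1.95²) = 11.68.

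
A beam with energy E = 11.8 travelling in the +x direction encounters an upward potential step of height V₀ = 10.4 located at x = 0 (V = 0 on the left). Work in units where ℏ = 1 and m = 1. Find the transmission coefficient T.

The wavenumbers are k₁ = √(2mE)/ℏ = 4.858 on the left and k₂ = √(2m(E − V₀))/ℏ = 1.673 on the right.
Matching ψ and ψ′ at x = 0 gives r = (k₁ − k₂)/(k₁ + k₂), so R = r² = 0.2378 and T = 1 − R = 0.7622.

T = 0.762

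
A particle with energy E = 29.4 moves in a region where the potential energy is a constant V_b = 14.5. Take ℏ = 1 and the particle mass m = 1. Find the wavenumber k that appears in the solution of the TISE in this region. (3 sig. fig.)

With E > V_b the solution is oscillatory, ψ ∝ e^{±ikx} with k = √(2m(E − V_b))/ℏ.
k = √(2 × 1 × 14.9) = 5.459.

k = 5.46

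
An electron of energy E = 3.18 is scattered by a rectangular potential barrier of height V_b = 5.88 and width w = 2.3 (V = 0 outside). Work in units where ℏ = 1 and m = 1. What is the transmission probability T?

Since E < V_b the interior solution is evanescent with decay constant κ = √(2m(V_b − E))/ℏ = 2.324.
κw = 5.345, sinh(κw) = 104.7.
Matching ψ, ψ′ at both faces gives T = [1 + V_b² sinh²(κw) / (4E(V_b − E))]⁻¹ = 1/11050 = 0.0000905.

T = 0.0000905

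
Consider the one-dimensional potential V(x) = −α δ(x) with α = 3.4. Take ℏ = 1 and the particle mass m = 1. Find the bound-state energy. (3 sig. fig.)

The bound state is ψ(x) = √κ e^{−κ|x|}. The derivative jump ψ'(0⁺) − ψ'(0⁻) = −(2mα/ℏ²)ψ(0) fixes κ = mα/ℏ² = 3.400.
Then E = −ℏ²κ²/(2m) = −mα²/(2ℏ²) = -5.780.

E = -5.78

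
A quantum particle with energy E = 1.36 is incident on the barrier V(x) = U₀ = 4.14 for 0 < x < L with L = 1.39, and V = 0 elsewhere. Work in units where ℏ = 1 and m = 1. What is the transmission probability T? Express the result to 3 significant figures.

T = 0.00501

E < U₀: inside the barrier ψ ∝ e^{±κx} with κ = √(2m(U₀ − E))/ℏ = 2.358.
κL = 3.278, sinh(κL) = 13.24.
Matching ψ, ψ′ at both faces gives T = [1 + U₀² sinh²(κL) / (4E(U₀ − E))]⁻¹ = 1/199.6 = 0.00501.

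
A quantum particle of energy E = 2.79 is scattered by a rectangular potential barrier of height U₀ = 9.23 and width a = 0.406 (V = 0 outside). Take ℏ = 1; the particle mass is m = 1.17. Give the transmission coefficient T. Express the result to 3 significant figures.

T = 0.136

E < U₀: inside the barrier ψ ∝ e^{±κx} with κ = √(2m(U₀ − E))/ℏ = 3.882.
κa = 1.576, sinh(κa) = 2.315.
Matching ψ, ψ′ at both faces gives T = [1 + U₀² sinh²(κa) / (4E(U₀ − E))]⁻¹ = 1/7.350 = 0.136.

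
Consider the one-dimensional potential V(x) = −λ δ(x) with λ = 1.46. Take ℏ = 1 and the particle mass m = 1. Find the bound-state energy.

The bound state is ψ(x) = √κ e^{−κ|x|}. The derivative jump ψ'(0⁺) − ψ'(0⁻) = −(2mλ/ℏ²)ψ(0) fixes κ = mλ/ℏ² = 1.460.
Then E = −ℏ²κ²/(2m) = −mλ²/(2ℏ²) = -1.066.

E = -1.07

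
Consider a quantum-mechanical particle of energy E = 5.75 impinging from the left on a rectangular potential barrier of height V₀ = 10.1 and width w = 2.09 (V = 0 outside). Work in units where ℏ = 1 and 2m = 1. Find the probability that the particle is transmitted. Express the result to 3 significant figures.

E < V₀: inside the barrier ψ ∝ e^{±κx} with κ = √(2m(V₀ − E))/ℏ = 2.086.
κw = 4.359, sinh(κw) = 39.08.
Matching ψ, ψ′ at both faces gives T = [1 + V₀² sinh²(κw) / (4E(V₀ − E))]⁻¹ = 1/1559 = 0.000642.

T = 0.000642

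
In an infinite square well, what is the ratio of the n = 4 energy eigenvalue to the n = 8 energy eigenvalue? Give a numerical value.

Since E_n ∝ n², the ratio is (4/8)² = 0.25.

0.25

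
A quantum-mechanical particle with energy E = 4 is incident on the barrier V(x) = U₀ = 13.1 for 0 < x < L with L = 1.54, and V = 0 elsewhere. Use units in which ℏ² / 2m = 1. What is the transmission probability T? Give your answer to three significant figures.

E < U₀: inside the barrier ψ ∝ e^{±κx} with κ = √(2m(U₀ − E))/ℏ = 3.017.
κL = 4.646, sinh(κL) = 52.06.
Matching ψ, ψ′ at both faces gives T = [1 + U₀² sinh²(κL) / (4E(U₀ − E))]⁻¹ = 1/3195 = 0.000313.

T = 0.000313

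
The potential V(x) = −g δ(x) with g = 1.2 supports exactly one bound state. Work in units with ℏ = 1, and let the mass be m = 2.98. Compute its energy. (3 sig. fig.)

E = -2.15

The bound state is ψ(x) = √κ e^{−κ|x|}. The derivative jump ψ'(0⁺) − ψ'(0⁻) = −(2mg/ℏ²)ψ(0) fixes κ = mg/ℏ² = 3.576.
Then E = −ℏ²κ²/(2m) = −mg²/(2ℏ²) = -2.146.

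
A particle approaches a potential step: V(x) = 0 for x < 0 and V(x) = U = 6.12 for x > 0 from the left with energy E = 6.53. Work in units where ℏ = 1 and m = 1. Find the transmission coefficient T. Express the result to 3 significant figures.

The wavenumbers are k₁ = √(2mE)/ℏ = 3.614 on the left and k₂ = √(2m(E − U))/ℏ = 0.9055 on the right.
Matching ψ and ψ′ at x = 0 gives r = (k₁ − k₂)/(k₁ + k₂), so R = r² = 0.3591 and T = 1 − R = 0.6409.

T = 0.641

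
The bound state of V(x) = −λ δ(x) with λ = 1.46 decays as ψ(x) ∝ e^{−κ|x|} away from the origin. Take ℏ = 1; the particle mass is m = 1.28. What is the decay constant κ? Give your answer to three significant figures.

Integrate −(ℏ²/2m)ψ'' − λδ(x)ψ = Eψ from −ε to +ε: the ψ'' term gives ψ'(0⁺) − ψ'(0⁻) and the δ term gives −(2mλ/ℏ²)ψ(0).
With ψ ∝ e^{−κ|x|} this yields −2κ = −2mλ/ℏ², so κ = mλ/ℏ² = 1.869.

κ = 1.87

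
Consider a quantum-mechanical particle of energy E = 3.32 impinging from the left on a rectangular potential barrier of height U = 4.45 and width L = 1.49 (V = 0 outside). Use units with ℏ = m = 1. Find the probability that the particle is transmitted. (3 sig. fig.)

E < U: inside the barrier ψ ∝ e^{±κx} with κ = √(2m(U − E))/ℏ = 1.503.
κL = 2.240, sinh(κL) = 4.643.
The exact tunnelling result is T⁻¹ = 1 + U² sinh²(κL) / [4E(U − E)] = 29.45, so T = 0.0340.

T = 0.0340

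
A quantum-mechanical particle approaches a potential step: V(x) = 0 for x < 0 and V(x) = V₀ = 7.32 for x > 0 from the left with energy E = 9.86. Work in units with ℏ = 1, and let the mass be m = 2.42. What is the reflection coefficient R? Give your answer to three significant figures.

R = 0.107

The wavenumbers are k₁ = √(2mE)/ℏ = 6.908 on the left and k₂ = √(2m(E − V₀))/ℏ = 3.506 on the right.
Continuity of ψ and ψ′ at the step yields the reflection amplitude r = (k₁ − k₂)/(k₁ + k₂) = 0.3267; thus R = |r|² = 0.1067, T = 0.8933.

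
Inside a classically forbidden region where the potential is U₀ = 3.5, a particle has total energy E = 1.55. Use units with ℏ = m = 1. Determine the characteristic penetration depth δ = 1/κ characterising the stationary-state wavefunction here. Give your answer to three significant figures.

Since E < U₀ the TISE in this region is ψ'' = κ²ψ with κ = √(2m(U₀ − E))/ℏ.
κ = √(2 × 1 × 1.95) = 1.975. The penetration depth is δ = 1/κ = 0.506.

δ = 0.506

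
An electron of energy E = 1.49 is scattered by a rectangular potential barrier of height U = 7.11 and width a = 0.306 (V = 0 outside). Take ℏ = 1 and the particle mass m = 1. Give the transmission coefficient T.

E < U: inside the barrier ψ ∝ e^{±κx} with κ = √(2m(U − E))/ℏ = 3.353.
κa = 1.026, sinh(κa) = 1.216.
Matching ψ, ψ′ at both faces gives T = [1 + U² sinh²(κa) / (4E(U − E))]⁻¹ = 1/3.230 = 0.310.

T = 0.310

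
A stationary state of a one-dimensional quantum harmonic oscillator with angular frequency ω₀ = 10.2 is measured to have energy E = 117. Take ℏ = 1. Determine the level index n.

Invert E_n = (n + ½)ℏω₀: n = E/ℏω₀ − ½ = 10.971, so n = 11.

n = 11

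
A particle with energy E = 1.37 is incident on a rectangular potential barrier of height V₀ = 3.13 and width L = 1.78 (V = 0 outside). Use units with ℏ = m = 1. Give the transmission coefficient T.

Since E < V₀ the interior solution is evanescent with decay constant κ = √(2m(V₀ − E))/ℏ = 1.876.
κL = 3.340, sinh(κL) = 14.09.
The exact tunnelling result is T⁻¹ = 1 + V₀² sinh²(κL) / [4E(V₀ − E)] = 202.5, so T = 0.00494.

T = 0.00494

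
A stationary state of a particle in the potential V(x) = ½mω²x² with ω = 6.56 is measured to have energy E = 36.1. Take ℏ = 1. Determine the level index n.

E_n = ℏω(n + ½) ⇒ n = E/(ℏω) − ½ = 36.1/6.56 − 0.5 = 5.003 → n = 5.

n = 5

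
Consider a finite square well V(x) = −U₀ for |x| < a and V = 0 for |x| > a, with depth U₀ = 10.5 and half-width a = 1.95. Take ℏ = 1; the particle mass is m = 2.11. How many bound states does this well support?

The dimensionless depth is z₀ = a√(2mU₀)/ℏ = 1.95 × √(44.31) = 12.98.
A new bound state (alternating even/odd) appears each time z₀ passes a multiple of π/2, so N = ⌊2z₀/π⌋ + 1 = ⌊8.264⌋ + 1 = 9.

N = 9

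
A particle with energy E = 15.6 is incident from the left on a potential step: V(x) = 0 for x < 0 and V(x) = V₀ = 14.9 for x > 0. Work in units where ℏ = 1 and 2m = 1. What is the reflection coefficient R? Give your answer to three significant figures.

On each side the TISE gives plane waves with k = √(2m(E − V))/ℏ: k₁ = √(2·½·15.6) = 3.950, k₂ = √(2·½·0.7) = 0.8367.
Continuity of ψ and ψ′ at the step yields the reflection amplitude r = (k₁ − k₂)/(k₁ + k₂) = 0.6504; thus R = |r|² = 0.4230, T = 0.5770.

R = 0.423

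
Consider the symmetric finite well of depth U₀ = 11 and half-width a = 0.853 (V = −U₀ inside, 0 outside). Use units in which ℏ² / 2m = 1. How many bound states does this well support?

N = 2

Define the well-strength parameter z₀ = (a/ℏ)√(2mU₀) = 0.853 × √(2·0.5·11) = 2.829.
The even/odd transcendental equations gain one root per π/2 in z₀, giving N = 1 + ⌊2z₀/π⌋ = 1 + ⌊1.801⌋ = 2.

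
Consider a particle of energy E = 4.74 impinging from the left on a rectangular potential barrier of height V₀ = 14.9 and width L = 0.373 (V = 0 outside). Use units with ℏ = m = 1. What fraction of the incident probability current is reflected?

Since E < V₀ the interior solution is evanescent with decay constant κ = √(2m(V₀ − E))/ℏ = 4.508.
κL = 1.681, sinh(κL) = 2.593.
Matching ψ, ψ′ at both faces gives T = [1 + V₀² sinh²(κL) / (4E(V₀ − E))]⁻¹ = 1/8.752 = 0.114.
R = 1 − T = 0.886.

R = 0.886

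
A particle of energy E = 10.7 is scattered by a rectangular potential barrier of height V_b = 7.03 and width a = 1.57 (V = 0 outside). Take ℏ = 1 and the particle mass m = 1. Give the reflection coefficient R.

R = 0.202

Above the barrier the interior wavenumber is k₂ = √(2m(E − V_b))/ℏ = 2.709, giving phase k₂a = 4.254.
T = [1 + V_b² sin²(k₂a) / (4E(E − V_b))]⁻¹ = 1/1.253 = 0.798.
R = 1 − T = 0.202.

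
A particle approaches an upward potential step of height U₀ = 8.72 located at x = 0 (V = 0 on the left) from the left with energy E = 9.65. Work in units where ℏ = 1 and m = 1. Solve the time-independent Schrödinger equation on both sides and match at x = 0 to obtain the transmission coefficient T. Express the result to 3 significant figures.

T = 0.723

The wavenumbers are k₁ = √(2mE)/ℏ = 4.393 on the left and k₂ = √(2m(E − U₀))/ℏ = 1.364 on the right.
Matching ψ and ψ′ at x = 0 gives r = (k₁ − k₂)/(k₁ + k₂), so R = r² = 0.2769 and T = 1 − R = 0.7231.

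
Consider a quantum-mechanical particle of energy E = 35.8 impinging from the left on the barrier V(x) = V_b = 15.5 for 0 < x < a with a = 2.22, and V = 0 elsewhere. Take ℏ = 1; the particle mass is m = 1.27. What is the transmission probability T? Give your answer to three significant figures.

T = 0.996

Above the barrier the interior wavenumber is k₂ = √(2m(E − V_b))/ℏ = 7.181, giving phase k₂a = 15.94.
Matching at both interfaces gives T⁻¹ = 1 + V_b² sin²(k₂a) / [4E(E − V_b)] = 1.004, hence T = 0.996.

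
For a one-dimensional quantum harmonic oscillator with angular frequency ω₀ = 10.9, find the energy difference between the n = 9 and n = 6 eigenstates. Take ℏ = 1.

ΔE = 32.7

E_n = ℏω₀(n + ½), so ΔE = (9 − 6) ℏω₀ = 3 × 10.9 = 32.70.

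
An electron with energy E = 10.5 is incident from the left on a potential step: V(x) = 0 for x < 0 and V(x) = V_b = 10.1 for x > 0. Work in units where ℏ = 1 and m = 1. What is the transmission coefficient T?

On each side the TISE gives plane waves with k = √(2m(E − V))/ℏ: k₁ = √(2·1·10.5) = 4.583, k₂ = √(2·1·0.4) = 0.8944.
Matching ψ and ψ′ at x = 0 gives r = (k₁ − k₂)/(k₁ + k₂), so R = r² = 0.4535 and T = 1 − R = 0.5465.

T = 0.547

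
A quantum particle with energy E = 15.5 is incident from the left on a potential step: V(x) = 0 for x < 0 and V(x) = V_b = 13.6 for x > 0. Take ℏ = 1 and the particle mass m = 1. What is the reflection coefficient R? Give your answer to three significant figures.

On each side the TISE gives plane waves with k = √(2m(E − V))/ℏ: k₁ = √(2·1·15.5) = 5.568, k₂ = √(2·1·1.9) = 1.949.
Matching ψ and ψ′ at x = 0 gives r = (k₁ − k₂)/(k₁ + k₂), so R = r² = 0.2317 and T = 1 − R = 0.7683.

R = 0.232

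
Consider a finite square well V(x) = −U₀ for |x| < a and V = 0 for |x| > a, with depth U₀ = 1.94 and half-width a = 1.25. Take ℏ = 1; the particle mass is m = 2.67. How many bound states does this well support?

Define the well-strength parameter z₀ = (a/ℏ)√(2mU₀) = 1.25 × √(2·2.67·1.94) = 4.023.
The even/odd transcendental equations gain one root per π/2 in z₀, giving N = 1 + ⌊2z₀/π⌋ = 1 + ⌊2.561⌋ = 3.

N = 3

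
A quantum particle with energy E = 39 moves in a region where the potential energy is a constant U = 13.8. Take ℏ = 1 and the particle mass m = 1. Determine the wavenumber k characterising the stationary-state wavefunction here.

k = 7.10

With E > U the solution is oscillatory, ψ ∝ e^{±ikx} with k = √(2m(E − U))/ℏ.
k = √(2 × 1 × 25.2) = 7.099.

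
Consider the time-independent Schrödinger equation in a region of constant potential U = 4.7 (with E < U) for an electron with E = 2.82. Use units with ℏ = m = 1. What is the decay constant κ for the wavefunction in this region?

Since E < U the TISE in this region is ψ'' = κ²ψ with κ = √(2m(U − E))/ℏ.
κ = √(2 × 1 × 1.88) = 1.939.

κ = 1.94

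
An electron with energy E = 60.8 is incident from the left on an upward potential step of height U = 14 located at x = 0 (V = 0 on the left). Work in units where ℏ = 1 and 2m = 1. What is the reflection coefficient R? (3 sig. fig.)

R = 0.00427

On each side the TISE gives plane waves with k = √(2m(E − V))/ℏ: k₁ = √(2·½·60.8) = 7.797, k₂ = √(2·½·46.8) = 6.841.
Continuity of ψ and ψ′ at the step yields the reflection amplitude r = (k₁ − k₂)/(k₁ + k₂) = 0.06533; thus R = |r|² = 0.004268, T = 0.9957.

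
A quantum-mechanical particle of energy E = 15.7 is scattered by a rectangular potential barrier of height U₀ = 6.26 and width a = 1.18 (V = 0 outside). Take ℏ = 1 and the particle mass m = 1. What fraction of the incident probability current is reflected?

E > U₀: inside the barrier k₂ = √(2m(E − U₀))/ℏ = 4.345, k₂a = 5.127.
Matching at both interfaces gives T⁻¹ = 1 + U₀² sin²(k₂a) / [4E(E − U₀)] = 1.055, hence T = 0.948.
R = 1 − T = 0.0525.

R = 0.0525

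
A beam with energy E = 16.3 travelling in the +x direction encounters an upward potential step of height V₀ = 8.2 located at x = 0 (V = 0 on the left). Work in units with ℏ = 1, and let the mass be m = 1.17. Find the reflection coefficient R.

R = 0.0300

The wavenumbers are k₁ = √(2mE)/ℏ = 6.176 on the left and k₂ = √(2m(E − V₀))/ℏ = 4.354 on the right.
Continuity of ψ and ψ′ at the step yields the reflection amplitude r = (k₁ − k₂)/(k₁ + k₂) = 0.1731; thus R = |r|² = 0.02995, T = 0.9700.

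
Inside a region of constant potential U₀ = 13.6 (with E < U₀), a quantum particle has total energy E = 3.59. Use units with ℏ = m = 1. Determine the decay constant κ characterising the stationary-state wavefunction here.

κ = 4.47

Since E < U₀ the TISE in this region is ψ'' = κ²ψ with κ = √(2m(U₀ − E))/ℏ.
κ = √(2 × 1 × 10.01) = 4.474.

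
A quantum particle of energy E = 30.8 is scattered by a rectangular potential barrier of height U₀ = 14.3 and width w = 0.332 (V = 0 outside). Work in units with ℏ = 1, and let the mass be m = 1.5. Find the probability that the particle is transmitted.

T = 0.950

E > U₀: inside the barrier k₂ = √(2m(E − U₀))/ℏ = 7.036, k₂w = 2.336.
Matching at both interfaces gives T⁻¹ = 1 + U₀² sin²(k₂w) / [4E(E − U₀)] = 1.052, hence T = 0.950.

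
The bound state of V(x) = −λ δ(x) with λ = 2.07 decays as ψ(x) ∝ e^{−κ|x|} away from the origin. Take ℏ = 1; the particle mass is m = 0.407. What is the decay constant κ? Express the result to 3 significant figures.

κ = 0.842

Integrate −(ℏ²/2m)ψ'' − λδ(x)ψ = Eψ from −ε to +ε: the ψ'' term gives ψ'(0⁺) − ψ'(0⁻) and the δ term gives −(2mλ/ℏ²)ψ(0).
With ψ ∝ e^{−κ|x|} this yields −2κ = −2mλ/ℏ², so κ = mλ/ℏ² = 0.8425.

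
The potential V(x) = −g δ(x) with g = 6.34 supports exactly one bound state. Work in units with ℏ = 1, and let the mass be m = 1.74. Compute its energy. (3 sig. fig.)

For x ≠ 0 the bound state is ψ ∝ e^{−κ|x|}; integrating the TISE across the delta gives the cusp condition 2κ = 2mg/ℏ², so κ = 11.03.
Then E = −ℏ²κ²/(2m) = −mg²/(2ℏ²) = -34.97.

E = -35.0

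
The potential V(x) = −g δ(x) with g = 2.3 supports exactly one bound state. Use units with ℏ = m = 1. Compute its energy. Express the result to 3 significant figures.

E = -2.65

For x ≠ 0 the bound state is ψ ∝ e^{−κ|x|}; integrating the TISE across the delta gives the cusp condition 2κ = 2mg/ℏ², so κ = 2.300.
Then E = −ℏ²κ²/(2m) = −mg²/(2ℏ²) = -2.645.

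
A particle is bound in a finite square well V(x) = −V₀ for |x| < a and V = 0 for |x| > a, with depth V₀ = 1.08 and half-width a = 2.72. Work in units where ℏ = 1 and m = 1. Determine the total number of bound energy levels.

N = 3

Define the well-strength parameter z₀ = (a/ℏ)√(2mV₀) = 2.72 × √(2·1·1.08) = 3.998.
The even/odd transcendental equations gain one root per π/2 in z₀, giving N = 1 + ⌊2z₀/π⌋ = 1 + ⌊2.545⌋ = 3.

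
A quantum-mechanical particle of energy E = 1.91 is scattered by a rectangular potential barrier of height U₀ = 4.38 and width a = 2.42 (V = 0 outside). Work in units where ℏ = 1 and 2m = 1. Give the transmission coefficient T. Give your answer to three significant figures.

Since E < U₀ the interior solution is evanescent with decay constant κ = √(2m(U₀ − E))/ℏ = 1.572.
κa = 3.803, sinh(κa) = 22.41.
The exact tunnelling result is T⁻¹ = 1 + U₀² sinh²(κa) / [4E(U₀ − E)] = 511.7, so T = 0.00195.

T = 0.00195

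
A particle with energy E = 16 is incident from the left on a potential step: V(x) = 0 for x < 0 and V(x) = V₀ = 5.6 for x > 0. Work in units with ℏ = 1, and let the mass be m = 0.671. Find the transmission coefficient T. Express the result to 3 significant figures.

T = 0.988

The wavenumbers are k₁ = √(2mE)/ℏ = 4.634 on the left and k₂ = √(2m(E − V₀))/ℏ = 3.736 on the right.
Matching ψ and ψ′ at x = 0 gives r = (k₁ − k₂)/(k₁ + k₂), so R = r² = 0.01151 and T = 1 − R = 0.9885.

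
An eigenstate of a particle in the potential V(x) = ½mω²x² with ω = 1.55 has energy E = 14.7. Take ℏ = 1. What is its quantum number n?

n = 9

E_n = ℏω(n + ½) ⇒ n = E/(ℏω) − ½ = 14.7/1.55 − 0.5 = 8.984 → n = 9.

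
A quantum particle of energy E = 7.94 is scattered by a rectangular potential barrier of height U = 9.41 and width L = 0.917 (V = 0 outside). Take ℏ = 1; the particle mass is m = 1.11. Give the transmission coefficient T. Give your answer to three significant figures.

E < U: inside the barrier ψ ∝ e^{±κx} with κ = √(2m(U − E))/ℏ = 1.806.
κL = 1.657, sinh(κL) = 2.525.
The exact tunnelling result is T⁻¹ = 1 + U² sinh²(κL) / [4E(U − E)] = 13.09, so T = 0.0764.

T = 0.0764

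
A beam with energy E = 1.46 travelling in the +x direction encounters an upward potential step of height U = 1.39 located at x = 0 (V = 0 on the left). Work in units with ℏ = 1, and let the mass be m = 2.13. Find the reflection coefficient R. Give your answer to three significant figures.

R = 0.411

On each side the TISE gives plane waves with k = √(2m(E − V))/ℏ: k₁ = √(2·2.13·1.46) = 2.494, k₂ = √(2·2.13·0.07) = 0.5461.
Matching ψ and ψ′ at x = 0 gives r = (k₁ − k₂)/(k₁ + k₂), so R = r² = 0.4105 and T = 1 − R = 0.5895.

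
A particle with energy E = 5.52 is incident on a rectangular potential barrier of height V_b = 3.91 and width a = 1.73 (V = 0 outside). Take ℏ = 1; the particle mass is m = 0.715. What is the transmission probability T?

T = 0.905

E > V_b: inside the barrier k₂ = √(2m(E − V_b))/ℏ = 1.517, k₂a = 2.625.
T = [1 + V_b² sin²(k₂a) / (4E(E − V_b))]⁻¹ = 1/1.105 = 0.905.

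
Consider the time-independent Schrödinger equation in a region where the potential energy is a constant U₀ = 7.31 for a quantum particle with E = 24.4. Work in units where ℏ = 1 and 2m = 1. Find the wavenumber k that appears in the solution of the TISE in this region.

k = 4.13

With E > U₀ the solution is oscillatory, ψ ∝ e^{±ikx} with k = √(2m(E − U₀))/ℏ.
k = √(2 × 0.5 × 17.09) = 4.134.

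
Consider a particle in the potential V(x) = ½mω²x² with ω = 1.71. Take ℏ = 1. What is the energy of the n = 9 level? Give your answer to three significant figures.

Using E_n = (n + ½)ℏω: E_9 = 9.5 × 1.71 = 16.25.

E = 16.2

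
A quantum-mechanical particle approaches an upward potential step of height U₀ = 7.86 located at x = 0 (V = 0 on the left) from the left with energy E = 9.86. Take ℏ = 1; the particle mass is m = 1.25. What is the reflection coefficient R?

The wavenumbers are k₁ = √(2mE)/ℏ = 4.965 on the left and k₂ = √(2m(E − U₀))/ℏ = 2.236 on the right.
Matching ψ and ψ′ at x = 0 gives r = (k₁ − k₂)/(k₁ + k₂), so R = r² = 0.1436 and T = 1 − R = 0.8564.

R = 0.144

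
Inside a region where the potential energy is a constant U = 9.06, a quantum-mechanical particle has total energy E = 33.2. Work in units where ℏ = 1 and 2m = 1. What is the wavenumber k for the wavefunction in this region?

With E > U the solution is oscillatory, ψ ∝ e^{±ikx} with k = √(2m(E − U))/ℏ.
k = √(2 × 0.5 × 24.14) = 4.913.

k = 4.91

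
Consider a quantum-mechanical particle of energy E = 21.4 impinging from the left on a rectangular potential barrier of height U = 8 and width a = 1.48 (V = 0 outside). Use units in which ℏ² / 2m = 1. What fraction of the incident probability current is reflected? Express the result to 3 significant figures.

R = 0.0313

E > U: inside the barrier k₂ = √(2m(E − U))/ℏ = 3.661, k₂a = 5.418.
T = [1 + U² sin²(k₂a) / (4E(E − U))]⁻¹ = 1/1.032 = 0.969.
R = 1 − T = 0.0313.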